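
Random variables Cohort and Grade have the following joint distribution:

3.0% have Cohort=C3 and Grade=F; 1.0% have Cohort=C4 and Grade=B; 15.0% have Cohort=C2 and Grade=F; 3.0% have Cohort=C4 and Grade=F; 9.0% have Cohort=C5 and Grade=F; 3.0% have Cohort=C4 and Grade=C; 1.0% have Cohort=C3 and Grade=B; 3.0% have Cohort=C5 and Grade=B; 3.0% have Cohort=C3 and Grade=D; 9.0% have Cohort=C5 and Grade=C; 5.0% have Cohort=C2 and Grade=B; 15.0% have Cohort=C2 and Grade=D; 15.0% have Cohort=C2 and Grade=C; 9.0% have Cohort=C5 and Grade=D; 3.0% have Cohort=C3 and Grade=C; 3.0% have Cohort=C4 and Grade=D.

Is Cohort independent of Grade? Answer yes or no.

yes

Every cell satisfies P(Cohort,Grade) = P(Cohort)·P(Grade). For instance P(Cohort=C4) = 0.100, P(Grade=B) = 0.100, and 0.100×0.100 = 0.010 matches the joint entry. So Cohort and Grade are independent.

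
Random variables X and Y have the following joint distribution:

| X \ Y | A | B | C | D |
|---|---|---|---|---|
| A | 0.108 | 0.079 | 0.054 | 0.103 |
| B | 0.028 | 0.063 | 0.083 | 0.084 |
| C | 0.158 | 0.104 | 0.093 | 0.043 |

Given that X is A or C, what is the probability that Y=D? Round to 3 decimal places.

P(X=A) = 0.108 + 0.079 + 0.054 + 0.103 = 0.344.
P(X=C) = 0.158 + 0.104 + 0.093 + 0.043 = 0.398.
P(X ∈ {A, C}) = 0.344 + 0.398 = 0.742; P(Y=D, X ∈ {A, C}) = 0.103 + 0.043 = 0.146.
P(Y=D | X ∈ {A, C}) = 0.146/0.742 = 0.197.

0.197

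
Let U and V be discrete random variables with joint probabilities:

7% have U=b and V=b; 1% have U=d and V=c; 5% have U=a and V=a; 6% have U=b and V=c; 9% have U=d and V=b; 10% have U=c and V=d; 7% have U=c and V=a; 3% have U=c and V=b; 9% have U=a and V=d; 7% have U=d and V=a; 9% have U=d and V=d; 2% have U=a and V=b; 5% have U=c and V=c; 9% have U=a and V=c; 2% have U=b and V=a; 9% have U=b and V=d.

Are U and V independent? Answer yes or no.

P(U=d) = 0.26 and P(V=c) = 0.21, so their product is 0.0546, but P(U=d, V=c) = 0.01. Since these differ, U and V are not independent.

no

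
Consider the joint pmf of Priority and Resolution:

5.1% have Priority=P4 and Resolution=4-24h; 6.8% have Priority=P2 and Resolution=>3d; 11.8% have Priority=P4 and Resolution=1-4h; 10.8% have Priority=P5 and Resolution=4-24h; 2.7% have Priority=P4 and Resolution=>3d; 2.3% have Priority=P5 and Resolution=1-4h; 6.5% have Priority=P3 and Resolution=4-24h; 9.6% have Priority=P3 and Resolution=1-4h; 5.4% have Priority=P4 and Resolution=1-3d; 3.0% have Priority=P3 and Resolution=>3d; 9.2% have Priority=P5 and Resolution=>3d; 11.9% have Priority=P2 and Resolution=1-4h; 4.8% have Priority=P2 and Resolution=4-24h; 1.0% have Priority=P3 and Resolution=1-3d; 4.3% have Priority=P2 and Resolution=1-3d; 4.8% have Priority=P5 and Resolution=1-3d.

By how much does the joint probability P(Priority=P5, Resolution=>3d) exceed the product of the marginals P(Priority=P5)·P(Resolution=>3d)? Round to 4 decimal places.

0.0332

P(Priority=P5) = 0.023 + 0.108 + 0.048 + 0.092 = 0.271.
P(Resolution=>3d) = 0.068 + 0.030 + 0.027 + 0.092 = 0.217.
P(Priority=P5, Resolution=>3d) − P(Priority=P5)P(Resolution=>3d) = 0.092 − 0.271×0.217 = 0.0332.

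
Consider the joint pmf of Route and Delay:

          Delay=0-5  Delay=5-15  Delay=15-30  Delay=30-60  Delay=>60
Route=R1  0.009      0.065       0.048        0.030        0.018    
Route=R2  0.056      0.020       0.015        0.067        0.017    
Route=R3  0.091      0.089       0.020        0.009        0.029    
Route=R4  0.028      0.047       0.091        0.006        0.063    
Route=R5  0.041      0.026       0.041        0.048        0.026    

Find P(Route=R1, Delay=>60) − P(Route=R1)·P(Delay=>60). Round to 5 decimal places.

P(Route=R1) = 0.009 + 0.065 + 0.048 + 0.030 + 0.018 = 0.170.
P(Delay=>60) = 0.018 + 0.017 + 0.029 + 0.063 + 0.026 = 0.153.
P(Route=R1, Delay=>60) − P(Route=R1)P(Delay=>60) = 0.018 − 0.170×0.153 = -0.00801.

-0.00801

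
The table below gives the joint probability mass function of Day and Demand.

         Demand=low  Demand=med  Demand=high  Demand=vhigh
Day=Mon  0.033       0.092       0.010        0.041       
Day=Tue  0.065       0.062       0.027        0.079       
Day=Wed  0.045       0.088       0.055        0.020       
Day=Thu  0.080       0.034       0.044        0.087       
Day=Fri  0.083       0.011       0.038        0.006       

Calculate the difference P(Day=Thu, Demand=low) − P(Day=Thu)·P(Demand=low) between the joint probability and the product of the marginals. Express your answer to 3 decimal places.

P(Day=Thu) = 0.080 + 0.034 + 0.044 + 0.087 = 0.245.
P(Demand=low) = 0.033 + 0.065 + 0.045 + 0.080 + 0.083 = 0.306.
P(Day=Thu, Demand=low) − P(Day=Thu)P(Demand=low) = 0.080 − 0.245×0.306 = 0.005.

0.005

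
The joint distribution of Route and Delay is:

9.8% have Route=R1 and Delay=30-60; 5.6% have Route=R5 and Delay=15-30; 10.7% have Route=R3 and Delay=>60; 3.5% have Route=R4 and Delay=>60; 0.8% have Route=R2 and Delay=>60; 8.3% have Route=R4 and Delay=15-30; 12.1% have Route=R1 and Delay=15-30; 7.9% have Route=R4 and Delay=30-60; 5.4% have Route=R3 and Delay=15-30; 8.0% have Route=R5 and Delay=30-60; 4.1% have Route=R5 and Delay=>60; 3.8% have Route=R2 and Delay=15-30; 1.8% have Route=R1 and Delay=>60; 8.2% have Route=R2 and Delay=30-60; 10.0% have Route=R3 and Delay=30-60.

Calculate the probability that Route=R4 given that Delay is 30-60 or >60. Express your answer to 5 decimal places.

0.17593

P(Delay=30-60) = 0.098 + 0.082 + 0.100 + 0.079 + 0.080 = 0.439.
P(Delay=>60) = 0.018 + 0.008 + 0.107 + 0.035 + 0.041 = 0.209.
P(Delay ∈ {30-60, >60}) = 0.439 + 0.209 = 0.648; P(Route=R4, Delay ∈ {30-60, >60}) = 0.079 + 0.035 = 0.114.
P(Route=R4 | Delay ∈ {30-60, >60}) = 0.114/0.648 = 0.17593.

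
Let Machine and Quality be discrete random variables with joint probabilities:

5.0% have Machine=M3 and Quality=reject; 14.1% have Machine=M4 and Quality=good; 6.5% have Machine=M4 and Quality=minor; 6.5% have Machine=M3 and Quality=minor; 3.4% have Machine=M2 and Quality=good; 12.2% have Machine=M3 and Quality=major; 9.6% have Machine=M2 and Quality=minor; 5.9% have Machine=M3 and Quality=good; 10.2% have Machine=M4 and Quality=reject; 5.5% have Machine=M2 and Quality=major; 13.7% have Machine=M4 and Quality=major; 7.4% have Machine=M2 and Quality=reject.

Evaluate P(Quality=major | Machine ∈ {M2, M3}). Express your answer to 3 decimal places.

0.319

P(Machine=M2) = 0.034 + 0.096 + 0.055 + 0.074 = 0.259.
P(Machine=M3) = 0.059 + 0.065 + 0.122 + 0.050 = 0.296.
P(Machine ∈ {M2, M3}) = 0.259 + 0.296 = 0.555; P(Quality=major, Machine ∈ {M2, M3}) = 0.055 + 0.122 = 0.177.
P(Quality=major | Machine ∈ {M2, M3}) = 0.177/0.555 = 0.319.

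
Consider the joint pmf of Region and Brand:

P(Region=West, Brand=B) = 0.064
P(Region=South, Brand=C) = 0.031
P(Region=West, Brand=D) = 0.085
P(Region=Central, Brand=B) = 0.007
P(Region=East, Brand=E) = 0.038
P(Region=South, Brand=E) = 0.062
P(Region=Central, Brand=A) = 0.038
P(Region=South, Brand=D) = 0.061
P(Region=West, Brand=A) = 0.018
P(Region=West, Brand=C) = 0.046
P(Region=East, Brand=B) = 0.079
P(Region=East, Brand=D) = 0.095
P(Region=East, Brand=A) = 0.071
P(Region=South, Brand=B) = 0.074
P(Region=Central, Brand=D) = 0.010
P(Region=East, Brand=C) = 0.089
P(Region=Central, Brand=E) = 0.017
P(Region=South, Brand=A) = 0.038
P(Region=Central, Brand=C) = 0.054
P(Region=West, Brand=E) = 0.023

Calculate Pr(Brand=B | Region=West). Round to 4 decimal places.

P(Region=West) = 0.018 + 0.064 + 0.046 + 0.085 + 0.023 = 0.236.
P(Brand=B | Region=West) = 0.064/0.236 = 0.2712.

0.2712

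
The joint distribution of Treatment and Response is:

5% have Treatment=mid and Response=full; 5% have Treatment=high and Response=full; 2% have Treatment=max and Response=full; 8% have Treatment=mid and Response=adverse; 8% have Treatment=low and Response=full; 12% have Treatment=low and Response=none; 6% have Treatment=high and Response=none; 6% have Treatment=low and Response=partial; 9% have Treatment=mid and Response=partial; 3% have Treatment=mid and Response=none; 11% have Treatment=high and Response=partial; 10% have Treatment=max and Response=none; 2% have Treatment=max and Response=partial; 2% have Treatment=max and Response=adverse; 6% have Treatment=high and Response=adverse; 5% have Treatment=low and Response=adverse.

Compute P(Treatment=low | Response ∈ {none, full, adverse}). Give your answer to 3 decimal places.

P(Response=none) = 0.12 + 0.03 + 0.06 + 0.10 = 0.31.
P(Response=full) = 0.08 + 0.05 + 0.05 + 0.02 = 0.20.
P(Response=adverse) = 0.05 + 0.08 + 0.06 + 0.02 = 0.21.
P(Response ∈ {none, full, adverse}) = 0.31 + 0.20 + 0.21 = 0.72; P(Treatment=low, Response ∈ {none, full, adverse}) = 0.12 + 0.08 + 0.05 = 0.25.
P(Treatment=low | Response ∈ {none, full, adverse}) = 0.25/0.72 = 0.347.

0.347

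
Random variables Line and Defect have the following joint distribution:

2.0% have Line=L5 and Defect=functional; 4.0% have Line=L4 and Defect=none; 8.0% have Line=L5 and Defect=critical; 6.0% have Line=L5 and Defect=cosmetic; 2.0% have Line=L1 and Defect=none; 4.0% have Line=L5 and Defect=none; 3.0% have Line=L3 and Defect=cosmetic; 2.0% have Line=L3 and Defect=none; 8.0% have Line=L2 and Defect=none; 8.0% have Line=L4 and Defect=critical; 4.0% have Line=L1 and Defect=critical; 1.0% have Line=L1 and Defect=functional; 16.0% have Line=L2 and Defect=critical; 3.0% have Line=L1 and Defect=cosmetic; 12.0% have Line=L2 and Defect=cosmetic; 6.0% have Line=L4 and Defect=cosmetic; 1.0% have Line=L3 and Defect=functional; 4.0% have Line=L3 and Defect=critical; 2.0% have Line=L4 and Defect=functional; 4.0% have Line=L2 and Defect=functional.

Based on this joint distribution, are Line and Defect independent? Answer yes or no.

Every cell satisfies P(Line,Defect) = P(Line)·P(Defect). For instance P(Line=L1) = 0.100, P(Defect=functional) = 0.100, and 0.100×0.100 = 0.010 matches the joint entry. So Line and Defect are independent.

yes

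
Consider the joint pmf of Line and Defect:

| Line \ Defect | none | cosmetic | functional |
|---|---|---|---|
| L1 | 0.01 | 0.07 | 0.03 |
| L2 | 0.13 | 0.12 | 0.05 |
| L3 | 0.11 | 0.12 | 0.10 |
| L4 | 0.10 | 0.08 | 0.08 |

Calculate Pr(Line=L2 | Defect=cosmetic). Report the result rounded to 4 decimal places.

P(Defect=cosmetic) = 0.07 + 0.12 + 0.12 + 0.08 = 0.39.
P(Line=L2 | Defect=cosmetic) = 0.12/0.39 = 0.3077.

0.3077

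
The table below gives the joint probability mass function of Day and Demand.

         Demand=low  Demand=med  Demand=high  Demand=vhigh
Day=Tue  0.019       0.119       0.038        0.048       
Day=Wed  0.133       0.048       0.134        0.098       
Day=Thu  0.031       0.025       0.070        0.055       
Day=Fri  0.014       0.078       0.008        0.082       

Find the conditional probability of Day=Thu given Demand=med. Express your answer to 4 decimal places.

0.0926

P(Demand=med) = 0.119 + 0.048 + 0.025 + 0.078 = 0.270.
P(Day=Thu | Demand=med) = 0.025/0.270 = 0.0926.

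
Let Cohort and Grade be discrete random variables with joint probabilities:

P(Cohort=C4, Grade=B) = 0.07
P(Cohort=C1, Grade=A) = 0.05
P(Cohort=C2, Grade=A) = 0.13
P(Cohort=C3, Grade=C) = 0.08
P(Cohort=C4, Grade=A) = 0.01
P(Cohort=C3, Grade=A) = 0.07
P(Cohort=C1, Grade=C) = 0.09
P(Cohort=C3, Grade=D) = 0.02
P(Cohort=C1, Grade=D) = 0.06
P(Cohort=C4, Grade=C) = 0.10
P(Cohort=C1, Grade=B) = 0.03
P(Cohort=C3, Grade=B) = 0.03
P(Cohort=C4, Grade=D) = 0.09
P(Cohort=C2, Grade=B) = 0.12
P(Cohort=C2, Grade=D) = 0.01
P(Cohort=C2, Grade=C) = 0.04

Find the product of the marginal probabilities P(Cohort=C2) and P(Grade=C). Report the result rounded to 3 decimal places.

0.093

P(Cohort=C2) = 0.13 + 0.12 + 0.04 + 0.01 = 0.30.
P(Grade=C) = 0.09 + 0.04 + 0.08 + 0.10 = 0.31.
Product: 0.30 × 0.31 = 0.093.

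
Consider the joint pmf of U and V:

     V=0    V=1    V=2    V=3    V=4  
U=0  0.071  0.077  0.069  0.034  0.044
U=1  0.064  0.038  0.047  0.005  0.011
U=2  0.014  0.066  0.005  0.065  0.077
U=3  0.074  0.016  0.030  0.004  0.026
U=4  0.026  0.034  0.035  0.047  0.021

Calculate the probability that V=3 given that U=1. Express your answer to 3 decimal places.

P(U=1) = 0.064 + 0.038 + 0.047 + 0.005 + 0.011 = 0.165.
P(V=3 | U=1) = 0.005/0.165 = 0.030.

0.030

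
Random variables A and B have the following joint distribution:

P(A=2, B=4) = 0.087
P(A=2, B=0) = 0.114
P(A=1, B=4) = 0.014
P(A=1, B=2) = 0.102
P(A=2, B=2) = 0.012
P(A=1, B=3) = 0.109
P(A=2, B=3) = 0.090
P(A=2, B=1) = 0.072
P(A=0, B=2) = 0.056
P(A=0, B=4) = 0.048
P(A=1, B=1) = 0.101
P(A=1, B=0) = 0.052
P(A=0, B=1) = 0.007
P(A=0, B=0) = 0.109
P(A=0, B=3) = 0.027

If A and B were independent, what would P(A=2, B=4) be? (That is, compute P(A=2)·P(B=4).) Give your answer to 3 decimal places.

P(A=2) = 0.114 + 0.072 + 0.012 + 0.090 + 0.087 = 0.375.
P(B=4) = 0.048 + 0.014 + 0.087 = 0.149.
Product: 0.375 × 0.149 = 0.056.

0.056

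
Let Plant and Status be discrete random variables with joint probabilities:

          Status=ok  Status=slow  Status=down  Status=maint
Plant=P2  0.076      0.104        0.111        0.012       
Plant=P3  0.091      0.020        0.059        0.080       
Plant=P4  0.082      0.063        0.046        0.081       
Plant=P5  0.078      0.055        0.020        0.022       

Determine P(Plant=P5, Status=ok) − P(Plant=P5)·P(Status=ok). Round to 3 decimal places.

P(Plant=P5) = 0.078 + 0.055 + 0.020 + 0.022 = 0.175.
P(Status=ok) = 0.076 + 0.091 + 0.082 + 0.078 = 0.327.
P(Plant=P5, Status=ok) − P(Plant=P5)P(Status=ok) = 0.078 − 0.175×0.327 = 0.021.

0.021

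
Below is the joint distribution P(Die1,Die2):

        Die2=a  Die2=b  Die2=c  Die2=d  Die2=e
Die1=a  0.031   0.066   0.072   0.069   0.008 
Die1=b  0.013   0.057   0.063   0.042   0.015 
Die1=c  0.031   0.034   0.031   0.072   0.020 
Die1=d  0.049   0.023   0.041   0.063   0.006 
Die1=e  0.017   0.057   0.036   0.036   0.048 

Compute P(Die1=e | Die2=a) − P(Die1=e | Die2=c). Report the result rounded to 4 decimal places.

P(Die2=a) = 0.031 + 0.013 + 0.031 + 0.049 + 0.017 = 0.141; P(Die1=e | Die2=a) = 0.017/0.141 = 0.12057.
P(Die2=c) = 0.072 + 0.063 + 0.031 + 0.041 + 0.036 = 0.243; P(Die1=e | Die2=c) = 0.036/0.243 = 0.14815.
Difference = -0.0276.

-0.0276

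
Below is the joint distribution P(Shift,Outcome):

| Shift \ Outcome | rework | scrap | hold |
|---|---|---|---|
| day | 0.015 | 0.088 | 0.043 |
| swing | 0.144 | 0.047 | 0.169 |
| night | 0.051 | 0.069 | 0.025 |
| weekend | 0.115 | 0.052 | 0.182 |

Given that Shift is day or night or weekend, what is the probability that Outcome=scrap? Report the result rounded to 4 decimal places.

P(Shift=day) = 0.015 + 0.088 + 0.043 = 0.146.
P(Shift=night) = 0.051 + 0.069 + 0.025 = 0.145.
P(Shift=weekend) = 0.115 + 0.052 + 0.182 = 0.349.
P(Shift ∈ {day, night, weekend}) = 0.146 + 0.145 + 0.349 = 0.640; P(Outcome=scrap, Shift ∈ {day, night, weekend}) = 0.088 + 0.069 + 0.052 = 0.209.
P(Outcome=scrap | Shift ∈ {day, night, weekend}) = 0.209/0.640 = 0.3266.

0.3266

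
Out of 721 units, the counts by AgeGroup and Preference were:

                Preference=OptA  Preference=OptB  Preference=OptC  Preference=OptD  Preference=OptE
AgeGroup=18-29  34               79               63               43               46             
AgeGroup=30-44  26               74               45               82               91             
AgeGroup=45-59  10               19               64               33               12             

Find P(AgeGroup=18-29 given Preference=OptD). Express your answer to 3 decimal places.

Total with Preference=OptD: 43 + 82 + 33 = 158.
P(AgeGroup=18-29 | Preference=OptD) = 43/158 = 0.272.

0.272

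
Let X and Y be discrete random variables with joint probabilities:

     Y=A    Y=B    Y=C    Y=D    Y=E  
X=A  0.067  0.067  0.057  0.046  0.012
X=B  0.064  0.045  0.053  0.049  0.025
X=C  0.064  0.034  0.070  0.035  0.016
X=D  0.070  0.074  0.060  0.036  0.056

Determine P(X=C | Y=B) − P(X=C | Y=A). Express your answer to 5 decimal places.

-0.08696

P(Y=B) = 0.067 + 0.045 + 0.034 + 0.074 = 0.220; P(X=C | Y=B) = 0.034/0.220 = 0.154545.
P(Y=A) = 0.067 + 0.064 + 0.064 + 0.070 = 0.265; P(X=C | Y=A) = 0.064/0.265 = 0.241509.
Difference = -0.08696.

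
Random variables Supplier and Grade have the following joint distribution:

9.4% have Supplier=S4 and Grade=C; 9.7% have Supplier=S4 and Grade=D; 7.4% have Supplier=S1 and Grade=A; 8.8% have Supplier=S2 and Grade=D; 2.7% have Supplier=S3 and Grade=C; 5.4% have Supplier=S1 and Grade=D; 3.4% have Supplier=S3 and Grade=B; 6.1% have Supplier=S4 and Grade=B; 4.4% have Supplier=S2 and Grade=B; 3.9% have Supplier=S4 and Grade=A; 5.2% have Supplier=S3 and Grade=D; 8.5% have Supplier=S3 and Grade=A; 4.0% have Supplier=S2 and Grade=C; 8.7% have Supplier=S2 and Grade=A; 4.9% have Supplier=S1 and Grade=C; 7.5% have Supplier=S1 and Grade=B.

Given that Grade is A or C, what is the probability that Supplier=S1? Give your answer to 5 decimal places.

P(Grade=A) = 0.074 + 0.087 + 0.085 + 0.039 = 0.285.
P(Grade=C) = 0.049 + 0.040 + 0.027 + 0.094 = 0.210.
P(Grade ∈ {A, C}) = 0.285 + 0.210 = 0.495; P(Supplier=S1, Grade ∈ {A, C}) = 0.074 + 0.049 = 0.123.
P(Supplier=S1 | Grade ∈ {A, C}) = 0.123/0.495 = 0.24848.

0.24848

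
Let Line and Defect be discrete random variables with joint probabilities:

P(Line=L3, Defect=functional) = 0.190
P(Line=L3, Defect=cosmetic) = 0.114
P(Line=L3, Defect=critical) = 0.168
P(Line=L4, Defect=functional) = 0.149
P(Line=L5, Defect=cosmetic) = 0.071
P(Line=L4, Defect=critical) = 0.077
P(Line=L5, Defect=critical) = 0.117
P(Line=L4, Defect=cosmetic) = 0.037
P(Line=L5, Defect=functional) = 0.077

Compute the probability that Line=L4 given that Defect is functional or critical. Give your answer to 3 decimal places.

P(Defect=functional) = 0.190 + 0.149 + 0.077 = 0.416.
P(Defect=critical) = 0.168 + 0.077 + 0.117 = 0.362.
P(Defect ∈ {functional, critical}) = 0.416 + 0.362 = 0.778; P(Line=L4, Defect ∈ {functional, critical}) = 0.149 + 0.077 = 0.226.
P(Line=L4 | Defect ∈ {functional, critical}) = 0.226/0.778 = 0.290.

0.290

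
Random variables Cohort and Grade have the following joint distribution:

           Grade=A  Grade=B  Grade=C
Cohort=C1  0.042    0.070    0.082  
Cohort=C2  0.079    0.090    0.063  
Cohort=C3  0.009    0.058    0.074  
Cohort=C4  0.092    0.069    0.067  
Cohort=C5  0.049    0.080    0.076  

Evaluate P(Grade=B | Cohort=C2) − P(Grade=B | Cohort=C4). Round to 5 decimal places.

P(Cohort=C2) = 0.079 + 0.090 + 0.063 = 0.232; P(Grade=B | Cohort=C2) = 0.090/0.232 = 0.387931.
P(Cohort=C4) = 0.092 + 0.069 + 0.067 = 0.228; P(Grade=B | Cohort=C4) = 0.069/0.228 = 0.302632.
Difference = 0.08530.

0.08530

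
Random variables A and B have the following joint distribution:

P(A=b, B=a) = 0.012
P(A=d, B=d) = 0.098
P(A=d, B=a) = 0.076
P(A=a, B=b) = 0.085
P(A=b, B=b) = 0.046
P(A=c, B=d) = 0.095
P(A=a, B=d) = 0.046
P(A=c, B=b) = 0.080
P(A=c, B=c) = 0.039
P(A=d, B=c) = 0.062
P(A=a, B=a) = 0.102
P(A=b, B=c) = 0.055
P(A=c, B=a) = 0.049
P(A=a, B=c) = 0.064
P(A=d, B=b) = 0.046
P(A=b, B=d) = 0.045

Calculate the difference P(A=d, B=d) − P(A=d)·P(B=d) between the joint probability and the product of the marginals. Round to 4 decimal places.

0.0179

P(A=d) = 0.076 + 0.046 + 0.062 + 0.098 = 0.282.
P(B=d) = 0.046 + 0.045 + 0.095 + 0.098 = 0.284.
P(A=d, B=d) − P(A=d)P(B=d) = 0.098 − 0.282×0.284 = 0.0179.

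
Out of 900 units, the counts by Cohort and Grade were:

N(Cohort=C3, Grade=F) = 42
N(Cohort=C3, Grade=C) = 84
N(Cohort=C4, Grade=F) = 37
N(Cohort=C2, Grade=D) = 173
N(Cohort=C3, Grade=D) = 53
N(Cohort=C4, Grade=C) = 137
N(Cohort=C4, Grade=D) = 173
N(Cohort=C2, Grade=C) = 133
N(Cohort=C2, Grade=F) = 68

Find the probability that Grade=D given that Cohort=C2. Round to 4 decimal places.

Total with Cohort=C2: 133 + 173 + 68 = 374.
P(Grade=D | Cohort=C2) = 173/374 = 0.4626.

0.4626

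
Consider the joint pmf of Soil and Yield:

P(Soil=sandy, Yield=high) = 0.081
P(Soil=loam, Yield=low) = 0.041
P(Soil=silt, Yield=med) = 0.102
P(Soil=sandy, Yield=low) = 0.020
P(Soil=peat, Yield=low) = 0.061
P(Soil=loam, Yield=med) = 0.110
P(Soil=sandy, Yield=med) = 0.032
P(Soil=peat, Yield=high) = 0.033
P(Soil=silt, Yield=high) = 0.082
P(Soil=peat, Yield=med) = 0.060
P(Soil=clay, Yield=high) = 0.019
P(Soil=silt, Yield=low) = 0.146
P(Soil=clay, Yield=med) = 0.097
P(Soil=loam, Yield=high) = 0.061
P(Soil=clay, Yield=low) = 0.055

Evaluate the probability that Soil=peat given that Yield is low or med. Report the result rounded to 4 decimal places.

0.1671

P(Yield=low) = 0.020 + 0.041 + 0.055 + 0.146 + 0.061 = 0.323.
P(Yield=med) = 0.032 + 0.110 + 0.097 + 0.102 + 0.060 = 0.401.
P(Yield ∈ {low, med}) = 0.323 + 0.401 = 0.724; P(Soil=peat, Yield ∈ {low, med}) = 0.061 + 0.060 = 0.121.
P(Soil=peat | Yield ∈ {low, med}) = 0.121/0.724 = 0.1671.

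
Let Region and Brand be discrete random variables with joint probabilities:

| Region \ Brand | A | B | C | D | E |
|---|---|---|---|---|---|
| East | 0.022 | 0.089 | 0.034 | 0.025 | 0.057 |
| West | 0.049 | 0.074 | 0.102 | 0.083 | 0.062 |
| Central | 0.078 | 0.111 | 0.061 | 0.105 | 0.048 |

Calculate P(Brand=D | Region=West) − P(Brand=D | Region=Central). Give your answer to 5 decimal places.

P(Region=West) = 0.049 + 0.074 + 0.102 + 0.083 + 0.062 = 0.370; P(Brand=D | Region=West) = 0.083/0.370 = 0.224324.
P(Region=Central) = 0.078 + 0.111 + 0.061 + 0.105 + 0.048 = 0.403; P(Brand=D | Region=Central) = 0.105/0.403 = 0.260546.
Difference = -0.03622.

-0.03622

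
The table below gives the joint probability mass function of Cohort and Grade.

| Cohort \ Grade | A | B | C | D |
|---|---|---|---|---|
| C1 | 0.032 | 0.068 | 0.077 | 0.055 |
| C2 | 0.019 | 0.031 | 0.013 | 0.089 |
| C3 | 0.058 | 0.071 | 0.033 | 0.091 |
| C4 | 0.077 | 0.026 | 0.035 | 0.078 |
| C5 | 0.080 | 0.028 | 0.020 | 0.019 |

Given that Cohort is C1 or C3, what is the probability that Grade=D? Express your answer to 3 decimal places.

0.301

P(Cohort=C1) = 0.032 + 0.068 + 0.077 + 0.055 = 0.232.
P(Cohort=C3) = 0.058 + 0.071 + 0.033 + 0.091 = 0.253.
P(Cohort ∈ {C1, C3}) = 0.232 + 0.253 = 0.485; P(Grade=D, Cohort ∈ {C1, C3}) = 0.055 + 0.091 = 0.146.
P(Grade=D | Cohort ∈ {C1, C3}) = 0.146/0.485 = 0.301.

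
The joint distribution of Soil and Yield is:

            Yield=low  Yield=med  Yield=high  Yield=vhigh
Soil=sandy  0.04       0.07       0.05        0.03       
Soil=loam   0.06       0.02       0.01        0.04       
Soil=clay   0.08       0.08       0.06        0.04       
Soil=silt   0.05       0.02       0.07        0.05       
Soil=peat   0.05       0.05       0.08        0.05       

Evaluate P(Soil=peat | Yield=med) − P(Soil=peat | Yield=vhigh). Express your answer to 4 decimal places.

-0.0298

P(Yield=med) = 0.07 + 0.02 + 0.08 + 0.02 + 0.05 = 0.24; P(Soil=peat | Yield=med) = 0.05/0.24 = 0.20833.
P(Yield=vhigh) = 0.03 + 0.04 + 0.04 + 0.05 + 0.05 = 0.21; P(Soil=peat | Yield=vhigh) = 0.05/0.21 = 0.23810.
Difference = -0.0298.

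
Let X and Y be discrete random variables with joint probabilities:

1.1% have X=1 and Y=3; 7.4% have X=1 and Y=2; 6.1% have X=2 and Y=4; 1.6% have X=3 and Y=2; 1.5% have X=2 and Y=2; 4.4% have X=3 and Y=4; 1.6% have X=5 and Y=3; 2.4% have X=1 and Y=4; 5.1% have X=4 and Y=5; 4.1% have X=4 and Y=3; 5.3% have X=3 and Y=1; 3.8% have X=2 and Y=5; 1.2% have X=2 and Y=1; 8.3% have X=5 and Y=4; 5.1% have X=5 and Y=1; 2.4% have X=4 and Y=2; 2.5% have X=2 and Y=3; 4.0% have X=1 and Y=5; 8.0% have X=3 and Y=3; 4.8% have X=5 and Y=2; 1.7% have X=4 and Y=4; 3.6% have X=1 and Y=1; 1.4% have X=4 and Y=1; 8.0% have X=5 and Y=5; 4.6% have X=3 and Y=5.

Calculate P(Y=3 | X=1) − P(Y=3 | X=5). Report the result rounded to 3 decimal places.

P(X=1) = 0.036 + 0.074 + 0.011 + 0.024 + 0.040 = 0.185; P(Y=3 | X=1) = 0.011/0.185 = 0.0595.
P(X=5) = 0.051 + 0.048 + 0.016 + 0.083 + 0.080 = 0.278; P(Y=3 | X=5) = 0.016/0.278 = 0.0576.
Difference = 0.002.

0.002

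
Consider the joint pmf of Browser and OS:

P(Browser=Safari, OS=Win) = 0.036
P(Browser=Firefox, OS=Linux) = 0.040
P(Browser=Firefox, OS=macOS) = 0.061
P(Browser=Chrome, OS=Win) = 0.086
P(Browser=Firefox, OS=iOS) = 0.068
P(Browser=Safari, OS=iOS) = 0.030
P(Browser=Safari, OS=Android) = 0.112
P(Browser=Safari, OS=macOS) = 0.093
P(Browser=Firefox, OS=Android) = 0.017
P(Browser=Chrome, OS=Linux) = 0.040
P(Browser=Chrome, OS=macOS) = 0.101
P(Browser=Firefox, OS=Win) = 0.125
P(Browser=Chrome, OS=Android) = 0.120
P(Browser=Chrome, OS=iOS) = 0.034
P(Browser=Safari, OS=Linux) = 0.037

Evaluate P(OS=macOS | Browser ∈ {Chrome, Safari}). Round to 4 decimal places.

0.2816

P(Browser=Chrome) = 0.086 + 0.101 + 0.040 + 0.034 + 0.120 = 0.381.
P(Browser=Safari) = 0.036 + 0.093 + 0.037 + 0.030 + 0.112 = 0.308.
P(Browser ∈ {Chrome, Safari}) = 0.381 + 0.308 = 0.689; P(OS=macOS, Browser ∈ {Chrome, Safari}) = 0.101 + 0.093 = 0.194.
P(OS=macOS | Browser ∈ {Chrome, Safari}) = 0.194/0.689 = 0.2816.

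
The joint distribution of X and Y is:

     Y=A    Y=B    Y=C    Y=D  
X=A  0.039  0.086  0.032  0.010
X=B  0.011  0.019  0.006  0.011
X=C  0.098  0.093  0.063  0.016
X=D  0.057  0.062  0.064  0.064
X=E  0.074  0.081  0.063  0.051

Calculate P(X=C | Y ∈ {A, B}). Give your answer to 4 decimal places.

P(Y=A) = 0.039 + 0.011 + 0.098 + 0.057 + 0.074 = 0.279.
P(Y=B) = 0.086 + 0.019 + 0.093 + 0.062 + 0.081 = 0.341.
P(Y ∈ {A, B}) = 0.279 + 0.341 = 0.620; P(X=C, Y ∈ {A, B}) = 0.098 + 0.093 = 0.191.
P(X=C | Y ∈ {A, B}) = 0.191/0.620 = 0.3081.

0.3081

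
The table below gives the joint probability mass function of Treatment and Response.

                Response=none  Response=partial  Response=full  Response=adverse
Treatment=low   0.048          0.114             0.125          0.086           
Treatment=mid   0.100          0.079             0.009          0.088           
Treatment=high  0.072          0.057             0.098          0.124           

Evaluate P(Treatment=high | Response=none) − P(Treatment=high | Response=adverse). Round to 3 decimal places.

P(Response=none) = 0.048 + 0.100 + 0.072 = 0.220; P(Treatment=high | Response=none) = 0.072/0.220 = 0.3273.
P(Response=adverse) = 0.086 + 0.088 + 0.124 = 0.298; P(Treatment=high | Response=adverse) = 0.124/0.298 = 0.4161.
Difference = -0.089.

-0.089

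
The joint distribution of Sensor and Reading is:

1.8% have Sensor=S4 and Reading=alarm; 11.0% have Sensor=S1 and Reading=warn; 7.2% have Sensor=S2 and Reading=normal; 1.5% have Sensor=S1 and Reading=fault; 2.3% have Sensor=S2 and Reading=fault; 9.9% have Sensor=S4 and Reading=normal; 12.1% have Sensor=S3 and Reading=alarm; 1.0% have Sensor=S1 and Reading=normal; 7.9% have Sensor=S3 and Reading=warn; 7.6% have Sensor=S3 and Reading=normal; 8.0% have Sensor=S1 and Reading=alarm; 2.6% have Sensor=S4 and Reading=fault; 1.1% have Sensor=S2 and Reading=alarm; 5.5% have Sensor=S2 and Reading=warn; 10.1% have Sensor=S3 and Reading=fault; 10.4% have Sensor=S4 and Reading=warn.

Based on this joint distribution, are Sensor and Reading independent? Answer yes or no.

no

P(Sensor=S3) = 0.377 and P(Reading=warn) = 0.348, so their product is 0.13120, but P(Sensor=S3, Reading=warn) = 0.079. Since these differ, Sensor and Reading are not independent.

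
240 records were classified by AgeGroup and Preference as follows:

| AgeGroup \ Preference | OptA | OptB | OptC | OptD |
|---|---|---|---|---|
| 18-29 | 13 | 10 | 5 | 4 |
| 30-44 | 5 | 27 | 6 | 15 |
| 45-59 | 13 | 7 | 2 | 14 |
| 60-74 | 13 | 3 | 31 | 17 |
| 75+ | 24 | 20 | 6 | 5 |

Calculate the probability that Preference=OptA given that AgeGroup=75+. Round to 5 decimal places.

Total with AgeGroup=75+: 24 + 20 + 6 + 5 = 55.
P(Preference=OptA | AgeGroup=75+) = 24/55 = 0.43636.

0.43636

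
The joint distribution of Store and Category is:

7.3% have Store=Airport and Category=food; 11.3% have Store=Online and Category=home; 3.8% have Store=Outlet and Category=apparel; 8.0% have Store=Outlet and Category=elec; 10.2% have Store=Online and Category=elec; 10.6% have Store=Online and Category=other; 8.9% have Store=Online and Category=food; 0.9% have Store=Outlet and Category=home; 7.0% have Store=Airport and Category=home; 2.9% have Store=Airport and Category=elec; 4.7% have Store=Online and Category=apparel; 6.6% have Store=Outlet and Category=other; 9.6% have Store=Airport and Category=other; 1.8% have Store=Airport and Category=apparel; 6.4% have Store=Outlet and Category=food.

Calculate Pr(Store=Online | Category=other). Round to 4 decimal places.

P(Category=other) = 0.096 + 0.066 + 0.106 = 0.268.
P(Store=Online | Category=other) = 0.106/0.268 = 0.3955.

0.3955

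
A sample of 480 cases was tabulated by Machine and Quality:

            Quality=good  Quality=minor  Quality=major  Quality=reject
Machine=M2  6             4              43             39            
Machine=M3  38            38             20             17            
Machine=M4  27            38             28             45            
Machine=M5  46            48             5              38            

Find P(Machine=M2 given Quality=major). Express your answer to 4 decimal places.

Total with Quality=major: 43 + 20 + 28 + 5 = 96.
P(Machine=M2 | Quality=major) = 43/96 = 0.4479.

0.4479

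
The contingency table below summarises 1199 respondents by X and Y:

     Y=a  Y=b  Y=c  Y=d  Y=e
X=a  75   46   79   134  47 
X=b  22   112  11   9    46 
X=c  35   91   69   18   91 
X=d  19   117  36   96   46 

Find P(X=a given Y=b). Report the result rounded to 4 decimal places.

Total with Y=b: 46 + 112 + 91 + 117 = 366.
P(X=a | Y=b) = 46/366 = 0.1257.

0.1257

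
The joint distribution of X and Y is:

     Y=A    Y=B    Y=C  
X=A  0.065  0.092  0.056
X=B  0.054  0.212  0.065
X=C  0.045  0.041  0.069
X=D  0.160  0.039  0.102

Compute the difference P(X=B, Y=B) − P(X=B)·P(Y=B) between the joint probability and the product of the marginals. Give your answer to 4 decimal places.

P(X=B) = 0.054 + 0.212 + 0.065 = 0.331.
P(Y=B) = 0.092 + 0.212 + 0.041 + 0.039 = 0.384.
P(X=B, Y=B) − P(X=B)P(Y=B) = 0.212 − 0.331×0.384 = 0.0849.

0.0849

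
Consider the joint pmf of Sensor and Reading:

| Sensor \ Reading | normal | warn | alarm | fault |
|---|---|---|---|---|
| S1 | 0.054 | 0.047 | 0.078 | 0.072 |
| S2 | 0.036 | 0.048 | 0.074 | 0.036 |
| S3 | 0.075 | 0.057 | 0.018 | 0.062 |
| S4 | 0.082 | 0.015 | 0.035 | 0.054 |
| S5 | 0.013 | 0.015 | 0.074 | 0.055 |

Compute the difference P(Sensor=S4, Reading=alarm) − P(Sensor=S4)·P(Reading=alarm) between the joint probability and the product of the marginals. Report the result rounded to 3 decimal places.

P(Sensor=S4) = 0.082 + 0.015 + 0.035 + 0.054 = 0.186.
P(Reading=alarm) = 0.078 + 0.074 + 0.018 + 0.035 + 0.074 = 0.279.
P(Sensor=S4, Reading=alarm) − P(Sensor=S4)P(Reading=alarm) = 0.035 − 0.186×0.279 = -0.017.

-0.017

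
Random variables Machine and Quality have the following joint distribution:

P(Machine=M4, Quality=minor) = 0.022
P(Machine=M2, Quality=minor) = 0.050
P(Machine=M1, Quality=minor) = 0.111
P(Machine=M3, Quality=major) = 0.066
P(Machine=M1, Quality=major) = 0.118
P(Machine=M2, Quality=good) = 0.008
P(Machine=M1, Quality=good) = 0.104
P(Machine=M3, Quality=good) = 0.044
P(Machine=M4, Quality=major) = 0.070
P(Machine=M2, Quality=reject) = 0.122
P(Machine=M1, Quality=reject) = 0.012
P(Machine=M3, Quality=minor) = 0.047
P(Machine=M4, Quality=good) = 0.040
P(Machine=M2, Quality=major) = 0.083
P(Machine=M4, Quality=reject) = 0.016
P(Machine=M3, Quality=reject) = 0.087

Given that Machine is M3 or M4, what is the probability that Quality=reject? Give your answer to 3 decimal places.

P(Machine=M3) = 0.044 + 0.047 + 0.066 + 0.087 = 0.244.
P(Machine=M4) = 0.040 + 0.022 + 0.070 + 0.016 = 0.148.
P(Machine ∈ {M3, M4}) = 0.244 + 0.148 = 0.392; P(Quality=reject, Machine ∈ {M3, M4}) = 0.087 + 0.016 = 0.103.
P(Quality=reject | Machine ∈ {M3, M4}) = 0.103/0.392 = 0.263.

0.263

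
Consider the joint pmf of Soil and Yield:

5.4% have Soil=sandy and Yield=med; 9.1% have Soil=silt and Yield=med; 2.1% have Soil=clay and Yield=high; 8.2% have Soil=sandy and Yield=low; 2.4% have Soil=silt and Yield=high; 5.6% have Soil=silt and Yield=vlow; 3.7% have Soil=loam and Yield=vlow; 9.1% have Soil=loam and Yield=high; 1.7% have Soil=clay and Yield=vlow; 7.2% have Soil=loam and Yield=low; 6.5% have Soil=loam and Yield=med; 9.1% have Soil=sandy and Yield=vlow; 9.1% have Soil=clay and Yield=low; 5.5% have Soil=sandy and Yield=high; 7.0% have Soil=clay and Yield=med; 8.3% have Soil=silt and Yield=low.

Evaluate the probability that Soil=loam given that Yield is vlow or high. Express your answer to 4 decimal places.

P(Yield=vlow) = 0.091 + 0.037 + 0.017 + 0.056 = 0.201.
P(Yield=high) = 0.055 + 0.091 + 0.021 + 0.024 = 0.191.
P(Yield ∈ {vlow, high}) = 0.201 + 0.191 = 0.392; P(Soil=loam, Yield ∈ {vlow, high}) = 0.037 + 0.091 = 0.128.
P(Soil=loam | Yield ∈ {vlow, high}) = 0.128/0.392 = 0.3265.

0.3265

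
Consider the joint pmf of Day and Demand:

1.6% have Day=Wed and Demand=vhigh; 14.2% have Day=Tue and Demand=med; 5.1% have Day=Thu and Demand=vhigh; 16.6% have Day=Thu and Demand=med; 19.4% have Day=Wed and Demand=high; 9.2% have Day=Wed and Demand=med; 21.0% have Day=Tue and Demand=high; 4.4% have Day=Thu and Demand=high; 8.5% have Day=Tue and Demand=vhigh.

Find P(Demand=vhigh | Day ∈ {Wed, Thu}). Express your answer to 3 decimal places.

P(Day=Wed) = 0.092 + 0.194 + 0.016 = 0.302.
P(Day=Thu) = 0.166 + 0.044 + 0.051 = 0.261.
P(Day ∈ {Wed, Thu}) = 0.302 + 0.261 = 0.563; P(Demand=vhigh, Day ∈ {Wed, Thu}) = 0.016 + 0.051 = 0.067.
P(Demand=vhigh | Day ∈ {Wed, Thu}) = 0.067/0.563 = 0.119.

0.119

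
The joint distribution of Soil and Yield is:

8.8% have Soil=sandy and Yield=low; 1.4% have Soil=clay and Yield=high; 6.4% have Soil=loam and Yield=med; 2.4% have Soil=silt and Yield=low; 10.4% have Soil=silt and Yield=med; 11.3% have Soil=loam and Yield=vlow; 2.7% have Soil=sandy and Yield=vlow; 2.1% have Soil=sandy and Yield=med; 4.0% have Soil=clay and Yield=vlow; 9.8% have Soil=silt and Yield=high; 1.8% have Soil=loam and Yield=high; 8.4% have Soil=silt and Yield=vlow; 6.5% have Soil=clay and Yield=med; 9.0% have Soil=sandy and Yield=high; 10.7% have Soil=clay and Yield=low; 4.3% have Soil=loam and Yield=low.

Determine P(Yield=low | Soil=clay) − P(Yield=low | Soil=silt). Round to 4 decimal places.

P(Soil=clay) = 0.040 + 0.107 + 0.065 + 0.014 = 0.226; P(Yield=low | Soil=clay) = 0.107/0.226 = 0.47345.
P(Soil=silt) = 0.084 + 0.024 + 0.104 + 0.098 = 0.310; P(Yield=low | Soil=silt) = 0.024/0.310 = 0.07742.
Difference = 0.3960.

0.3960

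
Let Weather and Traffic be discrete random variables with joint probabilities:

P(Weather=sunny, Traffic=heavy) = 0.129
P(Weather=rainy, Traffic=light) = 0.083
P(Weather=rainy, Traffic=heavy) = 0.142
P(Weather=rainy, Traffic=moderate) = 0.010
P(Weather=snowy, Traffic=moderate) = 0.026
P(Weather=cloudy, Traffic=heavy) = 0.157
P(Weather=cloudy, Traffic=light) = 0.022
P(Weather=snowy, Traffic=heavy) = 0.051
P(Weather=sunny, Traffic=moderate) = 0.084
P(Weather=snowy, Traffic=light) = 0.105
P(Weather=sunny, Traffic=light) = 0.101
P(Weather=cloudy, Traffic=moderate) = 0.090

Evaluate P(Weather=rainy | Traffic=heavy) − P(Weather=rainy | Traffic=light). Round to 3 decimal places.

P(Traffic=heavy) = 0.129 + 0.157 + 0.142 + 0.051 = 0.479; P(Weather=rainy | Traffic=heavy) = 0.142/0.479 = 0.2965.
P(Traffic=light) = 0.101 + 0.022 + 0.083 + 0.105 = 0.311; P(Weather=rainy | Traffic=light) = 0.083/0.311 = 0.2669.
Difference = 0.030.

0.030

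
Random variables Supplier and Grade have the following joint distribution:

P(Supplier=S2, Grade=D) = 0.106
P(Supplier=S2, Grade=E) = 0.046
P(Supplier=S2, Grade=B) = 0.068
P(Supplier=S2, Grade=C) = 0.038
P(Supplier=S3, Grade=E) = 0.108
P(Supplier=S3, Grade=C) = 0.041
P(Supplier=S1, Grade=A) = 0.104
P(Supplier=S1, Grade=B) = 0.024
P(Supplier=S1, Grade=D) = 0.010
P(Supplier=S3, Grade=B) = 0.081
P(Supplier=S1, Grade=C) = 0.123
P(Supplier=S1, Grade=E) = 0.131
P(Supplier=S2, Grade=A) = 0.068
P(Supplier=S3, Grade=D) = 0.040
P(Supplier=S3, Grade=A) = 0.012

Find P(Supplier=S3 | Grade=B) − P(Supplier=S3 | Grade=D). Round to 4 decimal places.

0.2118

P(Grade=B) = 0.024 + 0.068 + 0.081 = 0.173; P(Supplier=S3 | Grade=B) = 0.081/0.173 = 0.46821.
P(Grade=D) = 0.010 + 0.106 + 0.040 = 0.156; P(Supplier=S3 | Grade=D) = 0.040/0.156 = 0.25641.
Difference = 0.2118.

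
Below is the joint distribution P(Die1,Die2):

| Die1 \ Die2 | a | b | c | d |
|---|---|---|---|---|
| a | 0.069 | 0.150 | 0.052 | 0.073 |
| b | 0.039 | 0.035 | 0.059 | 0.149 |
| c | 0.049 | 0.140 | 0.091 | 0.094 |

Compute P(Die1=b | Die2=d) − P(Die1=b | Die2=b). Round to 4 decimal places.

0.3638

P(Die2=d) = 0.073 + 0.149 + 0.094 = 0.316; P(Die1=b | Die2=d) = 0.149/0.316 = 0.47152.
P(Die2=b) = 0.150 + 0.035 + 0.140 = 0.325; P(Die1=b | Die2=b) = 0.035/0.325 = 0.10769.
Difference = 0.3638.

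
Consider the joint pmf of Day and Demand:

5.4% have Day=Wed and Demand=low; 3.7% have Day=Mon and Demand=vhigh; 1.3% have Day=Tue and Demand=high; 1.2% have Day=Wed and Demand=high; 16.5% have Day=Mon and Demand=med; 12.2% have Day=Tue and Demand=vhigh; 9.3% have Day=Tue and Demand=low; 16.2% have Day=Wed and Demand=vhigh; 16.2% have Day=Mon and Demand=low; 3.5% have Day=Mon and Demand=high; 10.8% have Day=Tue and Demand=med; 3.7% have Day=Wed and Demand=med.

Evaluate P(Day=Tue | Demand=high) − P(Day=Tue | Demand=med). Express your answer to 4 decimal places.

-0.1317

P(Demand=high) = 0.035 + 0.013 + 0.012 = 0.060; P(Day=Tue | Demand=high) = 0.013/0.060 = 0.21667.
P(Demand=med) = 0.165 + 0.108 + 0.037 = 0.310; P(Day=Tue | Demand=med) = 0.108/0.310 = 0.34839.
Difference = -0.1317.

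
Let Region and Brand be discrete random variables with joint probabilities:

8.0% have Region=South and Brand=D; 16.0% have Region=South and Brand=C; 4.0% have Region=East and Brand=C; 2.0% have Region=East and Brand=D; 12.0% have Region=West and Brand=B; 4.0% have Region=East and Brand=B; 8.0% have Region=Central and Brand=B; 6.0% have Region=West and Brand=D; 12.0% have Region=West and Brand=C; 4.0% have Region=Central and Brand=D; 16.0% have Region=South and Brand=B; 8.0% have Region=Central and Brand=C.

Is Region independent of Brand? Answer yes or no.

yes

Every cell satisfies P(Region,Brand) = P(Region)·P(Brand). For instance P(Region=Central) = 0.200, P(Brand=B) = 0.400, and 0.200×0.400 = 0.080 matches the joint entry. So Region and Brand are independent.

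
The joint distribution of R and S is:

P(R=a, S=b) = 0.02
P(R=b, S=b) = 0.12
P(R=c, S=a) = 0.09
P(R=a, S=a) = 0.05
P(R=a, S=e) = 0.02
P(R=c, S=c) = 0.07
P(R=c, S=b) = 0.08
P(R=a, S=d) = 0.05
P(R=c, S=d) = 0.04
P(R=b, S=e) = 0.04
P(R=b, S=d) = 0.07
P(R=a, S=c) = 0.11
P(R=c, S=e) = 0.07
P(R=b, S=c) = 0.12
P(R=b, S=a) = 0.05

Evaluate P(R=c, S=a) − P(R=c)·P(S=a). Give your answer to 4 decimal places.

P(R=c) = 0.09 + 0.08 + 0.07 + 0.04 + 0.07 = 0.35.
P(S=a) = 0.05 + 0.05 + 0.09 = 0.19.
P(R=c, S=a) − P(R=c)P(S=a) = 0.09 − 0.35×0.19 = 0.0235.

0.0235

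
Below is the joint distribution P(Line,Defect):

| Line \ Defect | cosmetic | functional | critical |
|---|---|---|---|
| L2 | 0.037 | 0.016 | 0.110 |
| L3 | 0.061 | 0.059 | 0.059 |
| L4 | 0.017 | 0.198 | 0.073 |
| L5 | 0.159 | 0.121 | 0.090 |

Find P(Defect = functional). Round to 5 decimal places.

0.39400

P(Defect=functional) = 0.016 + 0.059 + 0.198 + 0.121 = 0.394.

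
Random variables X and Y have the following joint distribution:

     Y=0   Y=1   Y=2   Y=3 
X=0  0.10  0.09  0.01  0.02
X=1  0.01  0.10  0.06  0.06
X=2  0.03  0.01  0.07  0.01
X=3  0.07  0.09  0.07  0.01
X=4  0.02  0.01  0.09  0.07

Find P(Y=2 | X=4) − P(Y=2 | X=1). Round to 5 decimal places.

0.21281

P(X=4) = 0.02 + 0.01 + 0.09 + 0.07 = 0.19; P(Y=2 | X=4) = 0.09/0.19 = 0.473684.
P(X=1) = 0.01 + 0.10 + 0.06 + 0.06 = 0.23; P(Y=2 | X=1) = 0.06/0.23 = 0.260870.
Difference = 0.21281.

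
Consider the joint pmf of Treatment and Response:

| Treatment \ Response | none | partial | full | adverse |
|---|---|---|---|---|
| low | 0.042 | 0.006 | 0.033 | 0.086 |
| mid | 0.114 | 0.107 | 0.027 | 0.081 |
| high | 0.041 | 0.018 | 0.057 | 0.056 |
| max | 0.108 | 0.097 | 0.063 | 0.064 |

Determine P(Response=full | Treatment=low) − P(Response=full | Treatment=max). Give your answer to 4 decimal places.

0.0078

P(Treatment=low) = 0.042 + 0.006 + 0.033 + 0.086 = 0.167; P(Response=full | Treatment=low) = 0.033/0.167 = 0.19760.
P(Treatment=max) = 0.108 + 0.097 + 0.063 + 0.064 = 0.332; P(Response=full | Treatment=max) = 0.063/0.332 = 0.18976.
Difference = 0.0078.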